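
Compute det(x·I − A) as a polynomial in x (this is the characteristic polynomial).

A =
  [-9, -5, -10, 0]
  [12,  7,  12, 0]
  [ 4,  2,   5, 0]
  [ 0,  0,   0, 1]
x^4 - 4*x^3 + 6*x^2 - 4*x + 1

Expanding det(x·I − A) (e.g. by cofactor expansion or by noting that A is similar to its Jordan form J, which has the same characteristic polynomial as A) gives
  χ_A(x) = x^4 - 4*x^3 + 6*x^2 - 4*x + 1
which factors as (x - 1)^4. The eigenvalues (with algebraic multiplicities) are λ = 1 with multiplicity 4.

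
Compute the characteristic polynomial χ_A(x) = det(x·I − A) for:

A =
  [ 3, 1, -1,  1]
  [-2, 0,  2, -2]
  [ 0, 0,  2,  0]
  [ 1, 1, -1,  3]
x^4 - 8*x^3 + 24*x^2 - 32*x + 16

Expanding det(x·I − A) (e.g. by cofactor expansion or by noting that A is similar to its Jordan form J, which has the same characteristic polynomial as A) gives
  χ_A(x) = x^4 - 8*x^3 + 24*x^2 - 32*x + 16
which factors as (x - 2)^4. The eigenvalues (with algebraic multiplicities) are λ = 2 with multiplicity 4.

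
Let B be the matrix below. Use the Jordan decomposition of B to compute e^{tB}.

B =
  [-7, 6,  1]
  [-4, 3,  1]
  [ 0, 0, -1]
e^{tB} =
  [-2*exp(-t) + 3*exp(-3*t), 3*exp(-t) - 3*exp(-3*t), t*exp(-t)]
  [-2*exp(-t) + 2*exp(-3*t), 3*exp(-t) - 2*exp(-3*t), t*exp(-t)]
  [0, 0, exp(-t)]

Strategy: write B = P · J · P⁻¹ where J is a Jordan canonical form, so e^{tB} = P · e^{tJ} · P⁻¹, and e^{tJ} can be computed block-by-block.

B has Jordan form
J =
  [-3,  0,  0]
  [ 0, -1,  1]
  [ 0,  0, -1]
(up to reordering of blocks).

Per-block formulas:
  For a 1×1 block at λ = -3: exp(t · [-3]) = [e^(-3t)].
  For a 2×2 Jordan block J_2(-1): exp(t · J_2(-1)) = e^(-1t)·(I + t·N), where N is the 2×2 nilpotent shift.

After assembling e^{tJ} and conjugating by P, we get:

e^{tB} =
  [-2*exp(-t) + 3*exp(-3*t), 3*exp(-t) - 3*exp(-3*t), t*exp(-t)]
  [-2*exp(-t) + 2*exp(-3*t), 3*exp(-t) - 2*exp(-3*t), t*exp(-t)]
  [0, 0, exp(-t)]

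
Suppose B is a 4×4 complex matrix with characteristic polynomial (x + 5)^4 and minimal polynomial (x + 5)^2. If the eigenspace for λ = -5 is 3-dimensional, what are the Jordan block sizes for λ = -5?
Block sizes for λ = -5: [2, 1, 1]

Step 1 — from the characteristic polynomial, algebraic multiplicity of λ = -5 is 4. From dim ker(B − (-5)·I) = 3, there are exactly 3 Jordan blocks for λ = -5.
Step 2 — from the minimal polynomial, the factor (x + 5)^2 tells us the largest block for λ = -5 has size 2.
Step 3 — with total size 4, 3 blocks, and largest block 2, the block sizes (in nonincreasing order) are [2, 1, 1].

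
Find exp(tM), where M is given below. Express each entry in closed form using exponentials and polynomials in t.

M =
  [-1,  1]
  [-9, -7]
e^{tM} =
  [3*t*exp(-4*t) + exp(-4*t), t*exp(-4*t)]
  [-9*t*exp(-4*t), -3*t*exp(-4*t) + exp(-4*t)]

Strategy: write M = P · J · P⁻¹ where J is a Jordan canonical form, so e^{tM} = P · e^{tJ} · P⁻¹, and e^{tJ} can be computed block-by-block.

M has Jordan form
J =
  [-4,  1]
  [ 0, -4]
(up to reordering of blocks).

Per-block formulas:
  For a 2×2 Jordan block J_2(-4): exp(t · J_2(-4)) = e^(-4t)·(I + t·N), where N is the 2×2 nilpotent shift.

After assembling e^{tJ} and conjugating by P, we get:

e^{tM} =
  [3*t*exp(-4*t) + exp(-4*t), t*exp(-4*t)]
  [-9*t*exp(-4*t), -3*t*exp(-4*t) + exp(-4*t)]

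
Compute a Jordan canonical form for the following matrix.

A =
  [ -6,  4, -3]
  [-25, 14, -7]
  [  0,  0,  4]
J_3(4)

The characteristic polynomial is
  det(x·I − A) = x^3 - 12*x^2 + 48*x - 64 = (x - 4)^3

Eigenvalues and multiplicities (the geometric multiplicity of λ is n − rank(A − λI), which equals the number of Jordan blocks for λ):
  λ = 4: algebraic multiplicity = 3, geometric multiplicity = 1

Determining the block sizes for each eigenvalue:
  λ = 4: one block (gm = 1), so the single block has size am = 3 → block sizes [3]

Assembling the blocks gives a Jordan form
J =
  [4, 1, 0]
  [0, 4, 1]
  [0, 0, 4]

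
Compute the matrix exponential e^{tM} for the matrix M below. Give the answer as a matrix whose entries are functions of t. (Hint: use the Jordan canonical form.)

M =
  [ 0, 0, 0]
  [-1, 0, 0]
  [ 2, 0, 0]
e^{tM} =
  [1, 0, 0]
  [-t, 1, 0]
  [2*t, 0, 1]

Strategy: write M = P · J · P⁻¹ where J is a Jordan canonical form, so e^{tM} = P · e^{tJ} · P⁻¹, and e^{tJ} can be computed block-by-block.

M has Jordan form
J =
  [0, 1, 0]
  [0, 0, 0]
  [0, 0, 0]
(up to reordering of blocks).

Per-block formulas:
  For a 2×2 Jordan block J_2(0): exp(t · J_2(0)) = e^(0t)·(I + t·N), where N is the 2×2 nilpotent shift.
  For a 1×1 block at λ = 0: exp(t · [0]) = [e^(0t)].

After assembling e^{tJ} and conjugating by P, we get:

e^{tM} =
  [1, 0, 0]
  [-t, 1, 0]
  [2*t, 0, 1]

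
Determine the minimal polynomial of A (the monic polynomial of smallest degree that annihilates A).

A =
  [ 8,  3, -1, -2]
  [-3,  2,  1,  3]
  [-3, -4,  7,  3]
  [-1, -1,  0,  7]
x^2 - 12*x + 36

The characteristic polynomial is χ_A(x) = (x - 6)^4, so the eigenvalues are known. The minimal polynomial is
  m_A(x) = Π_λ (x − λ)^{k_λ}
where k_λ is the size of the *largest* Jordan block for λ (equivalently, the smallest k with (A − λI)^k v = 0 for every generalised eigenvector v of λ).

  λ = 6: largest Jordan block has size 2, contributing (x − 6)^2

So m_A(x) = (x - 6)^2 = x^2 - 12*x + 36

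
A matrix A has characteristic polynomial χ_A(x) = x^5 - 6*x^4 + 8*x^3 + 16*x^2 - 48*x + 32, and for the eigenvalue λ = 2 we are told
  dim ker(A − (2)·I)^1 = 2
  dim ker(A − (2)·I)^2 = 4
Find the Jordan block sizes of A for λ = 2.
Block sizes for λ = 2: [2, 2]

From the dimensions of kernels of powers, the number of Jordan blocks of size at least j is d_j − d_{j−1} where d_j = dim ker(N^j) (with d_0 = 0). Computing the differences gives [2, 2].
The number of blocks of size exactly k is (#blocks of size ≥ k) − (#blocks of size ≥ k + 1), so the partition is: 2 block(s) of size 2.
In nonincreasing order the block sizes are [2, 2].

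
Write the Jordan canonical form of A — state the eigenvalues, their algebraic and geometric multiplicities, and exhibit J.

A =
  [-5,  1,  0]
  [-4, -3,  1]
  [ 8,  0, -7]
J_3(-5)

The characteristic polynomial is
  det(x·I − A) = x^3 + 15*x^2 + 75*x + 125 = (x + 5)^3

Eigenvalues and multiplicities (the geometric multiplicity of λ is n − rank(A − λI), which equals the number of Jordan blocks for λ):
  λ = -5: algebraic multiplicity = 3, geometric multiplicity = 1

Determining the block sizes for each eigenvalue:
  λ = -5: one block (gm = 1), so the single block has size am = 3 → block sizes [3]

Assembling the blocks gives a Jordan form
J =
  [-5,  1,  0]
  [ 0, -5,  1]
  [ 0,  0, -5]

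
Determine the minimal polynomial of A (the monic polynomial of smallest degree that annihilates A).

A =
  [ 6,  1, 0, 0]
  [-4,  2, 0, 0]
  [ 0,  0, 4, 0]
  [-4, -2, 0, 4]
x^2 - 8*x + 16

The characteristic polynomial is χ_A(x) = (x - 4)^4, so the eigenvalues are known. The minimal polynomial is
  m_A(x) = Π_λ (x − λ)^{k_λ}
where k_λ is the size of the *largest* Jordan block for λ (equivalently, the smallest k with (A − λI)^k v = 0 for every generalised eigenvector v of λ).

  λ = 4: largest Jordan block has size 2, contributing (x − 4)^2

So m_A(x) = (x - 4)^2 = x^2 - 8*x + 16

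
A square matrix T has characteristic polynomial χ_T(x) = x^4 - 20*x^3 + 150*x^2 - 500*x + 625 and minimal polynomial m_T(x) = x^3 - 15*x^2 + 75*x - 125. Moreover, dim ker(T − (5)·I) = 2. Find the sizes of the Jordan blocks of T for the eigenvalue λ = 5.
Block sizes for λ = 5: [3, 1]

Step 1 — from the characteristic polynomial, algebraic multiplicity of λ = 5 is 4. From dim ker(T − (5)·I) = 2, there are exactly 2 Jordan blocks for λ = 5.
Step 2 — from the minimal polynomial, the factor (x − 5)^3 tells us the largest block for λ = 5 has size 3.
Step 3 — with total size 4, 2 blocks, and largest block 3, the block sizes (in nonincreasing order) are [3, 1].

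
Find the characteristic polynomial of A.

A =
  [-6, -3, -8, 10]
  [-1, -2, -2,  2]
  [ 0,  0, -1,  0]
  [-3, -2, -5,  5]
x^4 + 4*x^3 + 6*x^2 + 4*x + 1

Expanding det(x·I − A) (e.g. by cofactor expansion or by noting that A is similar to its Jordan form J, which has the same characteristic polynomial as A) gives
  χ_A(x) = x^4 + 4*x^3 + 6*x^2 + 4*x + 1
which factors as (x + 1)^4. The eigenvalues (with algebraic multiplicities) are λ = -1 with multiplicity 4.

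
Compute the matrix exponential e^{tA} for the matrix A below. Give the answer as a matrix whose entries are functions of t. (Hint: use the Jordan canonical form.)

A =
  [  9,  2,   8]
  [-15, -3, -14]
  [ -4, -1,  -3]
e^{tA} =
  [t^2*exp(t) + 8*t*exp(t) + exp(t), 2*t*exp(t), 2*t^2*exp(t) + 8*t*exp(t)]
  [-2*t^2*exp(t) - 15*t*exp(t), -4*t*exp(t) + exp(t), -4*t^2*exp(t) - 14*t*exp(t)]
  [-t^2*exp(t)/2 - 4*t*exp(t), -t*exp(t), -t^2*exp(t) - 4*t*exp(t) + exp(t)]

Strategy: write A = P · J · P⁻¹ where J is a Jordan canonical form, so e^{tA} = P · e^{tJ} · P⁻¹, and e^{tJ} can be computed block-by-block.

A has Jordan form
J =
  [1, 1, 0]
  [0, 1, 1]
  [0, 0, 1]
(up to reordering of blocks).

Per-block formulas:
  For a 3×3 Jordan block J_3(1): exp(t · J_3(1)) = e^(1t)·(I + t·N + (t^2/2)·N^2), where N is the 3×3 nilpotent shift.

After assembling e^{tJ} and conjugating by P, we get:

e^{tA} =
  [t^2*exp(t) + 8*t*exp(t) + exp(t), 2*t*exp(t), 2*t^2*exp(t) + 8*t*exp(t)]
  [-2*t^2*exp(t) - 15*t*exp(t), -4*t*exp(t) + exp(t), -4*t^2*exp(t) - 14*t*exp(t)]
  [-t^2*exp(t)/2 - 4*t*exp(t), -t*exp(t), -t^2*exp(t) - 4*t*exp(t) + exp(t)]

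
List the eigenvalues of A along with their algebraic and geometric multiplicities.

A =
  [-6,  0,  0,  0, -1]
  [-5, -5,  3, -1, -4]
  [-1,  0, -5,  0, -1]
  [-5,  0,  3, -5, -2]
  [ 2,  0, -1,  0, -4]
λ = -5: alg = 5, geom = 2

Step 1 — factor the characteristic polynomial to read off the algebraic multiplicities:
  χ_A(x) = (x + 5)^5

Step 2 — compute geometric multiplicities via the rank-nullity identity g(λ) = n − rank(A − λI):
  rank(A − (-5)·I) = 3, so dim ker(A − (-5)·I) = n − 3 = 2

Summary:
  λ = -5: algebraic multiplicity = 5, geometric multiplicity = 2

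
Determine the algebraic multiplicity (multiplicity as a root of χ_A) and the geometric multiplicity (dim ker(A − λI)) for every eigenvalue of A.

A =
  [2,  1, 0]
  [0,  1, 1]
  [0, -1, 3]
λ = 2: alg = 3, geom = 1

Step 1 — factor the characteristic polynomial to read off the algebraic multiplicities:
  χ_A(x) = (x - 2)^3

Step 2 — compute geometric multiplicities via the rank-nullity identity g(λ) = n − rank(A − λI):
  rank(A − (2)·I) = 2, so dim ker(A − (2)·I) = n − 2 = 1

Summary:
  λ = 2: algebraic multiplicity = 3, geometric multiplicity = 1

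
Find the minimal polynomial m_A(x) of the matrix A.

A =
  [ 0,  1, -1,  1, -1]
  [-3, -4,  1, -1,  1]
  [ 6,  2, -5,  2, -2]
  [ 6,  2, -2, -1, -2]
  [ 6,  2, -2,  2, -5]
x^2 + 6*x + 9

The characteristic polynomial is χ_A(x) = (x + 3)^5, so the eigenvalues are known. The minimal polynomial is
  m_A(x) = Π_λ (x − λ)^{k_λ}
where k_λ is the size of the *largest* Jordan block for λ (equivalently, the smallest k with (A − λI)^k v = 0 for every generalised eigenvector v of λ).

  λ = -3: largest Jordan block has size 2, contributing (x + 3)^2

So m_A(x) = (x + 3)^2 = x^2 + 6*x + 9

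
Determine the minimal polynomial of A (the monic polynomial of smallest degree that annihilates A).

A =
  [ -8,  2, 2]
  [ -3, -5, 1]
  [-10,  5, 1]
x^3 + 12*x^2 + 48*x + 64

The characteristic polynomial is χ_A(x) = (x + 4)^3, so the eigenvalues are known. The minimal polynomial is
  m_A(x) = Π_λ (x − λ)^{k_λ}
where k_λ is the size of the *largest* Jordan block for λ (equivalently, the smallest k with (A − λI)^k v = 0 for every generalised eigenvector v of λ).

  λ = -4: largest Jordan block has size 3, contributing (x + 4)^3

So m_A(x) = (x + 4)^3 = x^3 + 12*x^2 + 48*x + 64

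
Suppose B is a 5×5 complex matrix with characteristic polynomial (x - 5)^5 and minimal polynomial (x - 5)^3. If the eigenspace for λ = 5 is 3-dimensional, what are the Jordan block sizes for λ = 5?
Block sizes for λ = 5: [3, 1, 1]

Step 1 — from the characteristic polynomial, algebraic multiplicity of λ = 5 is 5. From dim ker(B − (5)·I) = 3, there are exactly 3 Jordan blocks for λ = 5.
Step 2 — from the minimal polynomial, the factor (x − 5)^3 tells us the largest block for λ = 5 has size 3.
Step 3 — with total size 5, 3 blocks, and largest block 3, the block sizes (in nonincreasing order) are [3, 1, 1].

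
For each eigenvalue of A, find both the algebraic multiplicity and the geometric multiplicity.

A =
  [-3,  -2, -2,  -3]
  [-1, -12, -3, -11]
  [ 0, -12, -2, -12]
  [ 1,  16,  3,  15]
λ = -2: alg = 3, geom = 1; λ = 4: alg = 1, geom = 1

Step 1 — factor the characteristic polynomial to read off the algebraic multiplicities:
  χ_A(x) = (x - 4)*(x + 2)^3

Step 2 — compute geometric multiplicities via the rank-nullity identity g(λ) = n − rank(A − λI):
  rank(A − (-2)·I) = 3, so dim ker(A − (-2)·I) = n − 3 = 1
  rank(A − (4)·I) = 3, so dim ker(A − (4)·I) = n − 3 = 1

Summary:
  λ = -2: algebraic multiplicity = 3, geometric multiplicity = 1
  λ = 4: algebraic multiplicity = 1, geometric multiplicity = 1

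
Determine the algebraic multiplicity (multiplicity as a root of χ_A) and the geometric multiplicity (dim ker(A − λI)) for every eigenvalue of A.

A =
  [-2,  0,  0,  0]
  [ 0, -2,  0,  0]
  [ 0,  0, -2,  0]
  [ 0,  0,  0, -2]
λ = -2: alg = 4, geom = 4

Step 1 — factor the characteristic polynomial to read off the algebraic multiplicities:
  χ_A(x) = (x + 2)^4

Step 2 — compute geometric multiplicities via the rank-nullity identity g(λ) = n − rank(A − λI):
  rank(A − (-2)·I) = 0, so dim ker(A − (-2)·I) = n − 0 = 4

Summary:
  λ = -2: algebraic multiplicity = 4, geometric multiplicity = 4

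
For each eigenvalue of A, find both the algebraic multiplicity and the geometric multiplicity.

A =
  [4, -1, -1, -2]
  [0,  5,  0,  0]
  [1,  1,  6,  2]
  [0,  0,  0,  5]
λ = 5: alg = 4, geom = 3

Step 1 — factor the characteristic polynomial to read off the algebraic multiplicities:
  χ_A(x) = (x - 5)^4

Step 2 — compute geometric multiplicities via the rank-nullity identity g(λ) = n − rank(A − λI):
  rank(A − (5)·I) = 1, so dim ker(A − (5)·I) = n − 1 = 3

Summary:
  λ = 5: algebraic multiplicity = 4, geometric multiplicity = 3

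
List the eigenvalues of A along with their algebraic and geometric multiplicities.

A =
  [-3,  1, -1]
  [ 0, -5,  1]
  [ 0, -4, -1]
λ = -3: alg = 3, geom = 1

Step 1 — factor the characteristic polynomial to read off the algebraic multiplicities:
  χ_A(x) = (x + 3)^3

Step 2 — compute geometric multiplicities via the rank-nullity identity g(λ) = n − rank(A − λI):
  rank(A − (-3)·I) = 2, so dim ker(A − (-3)·I) = n − 2 = 1

Summary:
  λ = -3: algebraic multiplicity = 3, geometric multiplicity = 1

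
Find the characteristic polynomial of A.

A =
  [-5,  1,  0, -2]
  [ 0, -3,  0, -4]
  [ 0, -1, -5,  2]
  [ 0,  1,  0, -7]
x^4 + 20*x^3 + 150*x^2 + 500*x + 625

Expanding det(x·I − A) (e.g. by cofactor expansion or by noting that A is similar to its Jordan form J, which has the same characteristic polynomial as A) gives
  χ_A(x) = x^4 + 20*x^3 + 150*x^2 + 500*x + 625
which factors as (x + 5)^4. The eigenvalues (with algebraic multiplicities) are λ = -5 with multiplicity 4.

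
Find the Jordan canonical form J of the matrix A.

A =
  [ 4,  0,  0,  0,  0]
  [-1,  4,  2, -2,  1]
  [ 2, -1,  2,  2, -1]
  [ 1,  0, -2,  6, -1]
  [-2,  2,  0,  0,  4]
J_3(4) ⊕ J_1(4) ⊕ J_1(4)

The characteristic polynomial is
  det(x·I − A) = x^5 - 20*x^4 + 160*x^3 - 640*x^2 + 1280*x - 1024 = (x - 4)^5

Eigenvalues and multiplicities (the geometric multiplicity of λ is n − rank(A − λI), which equals the number of Jordan blocks for λ):
  λ = 4: algebraic multiplicity = 5, geometric multiplicity = 3

Determining the block sizes for each eigenvalue:
  λ = 4: with am = 5 and gm = 3, the partition is not yet determined (e.g. several partitions of 5 into 3 parts exist). Let N = A − (4)·I. Computing rank(N^1) = 2, rank(N^2) = 1, rank(N^3) = 0; the number of blocks of size ≥ j is rank(N^{j−1}) − rank(N^j), giving [3, 1, 1]. So we have 1 block(s) of size 3, 2 block(s) of size 1 → block sizes [3, 1, 1]

Assembling the blocks gives a Jordan form
J =
  [4, 1, 0, 0, 0]
  [0, 4, 1, 0, 0]
  [0, 0, 4, 0, 0]
  [0, 0, 0, 4, 0]
  [0, 0, 0, 0, 4]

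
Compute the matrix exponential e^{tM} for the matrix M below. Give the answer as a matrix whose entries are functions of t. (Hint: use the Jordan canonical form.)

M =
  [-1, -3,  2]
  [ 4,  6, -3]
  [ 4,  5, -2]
e^{tM} =
  [-2*t*exp(t) + exp(t), t^2*exp(t)/2 - 3*t*exp(t), -t^2*exp(t)/2 + 2*t*exp(t)]
  [4*t*exp(t), -t^2*exp(t) + 5*t*exp(t) + exp(t), t^2*exp(t) - 3*t*exp(t)]
  [4*t*exp(t), -t^2*exp(t) + 5*t*exp(t), t^2*exp(t) - 3*t*exp(t) + exp(t)]

Strategy: write M = P · J · P⁻¹ where J is a Jordan canonical form, so e^{tM} = P · e^{tJ} · P⁻¹, and e^{tJ} can be computed block-by-block.

M has Jordan form
J =
  [1, 1, 0]
  [0, 1, 1]
  [0, 0, 1]
(up to reordering of blocks).

Per-block formulas:
  For a 3×3 Jordan block J_3(1): exp(t · J_3(1)) = e^(1t)·(I + t·N + (t^2/2)·N^2), where N is the 3×3 nilpotent shift.

After assembling e^{tJ} and conjugating by P, we get:

e^{tM} =
  [-2*t*exp(t) + exp(t), t^2*exp(t)/2 - 3*t*exp(t), -t^2*exp(t)/2 + 2*t*exp(t)]
  [4*t*exp(t), -t^2*exp(t) + 5*t*exp(t) + exp(t), t^2*exp(t) - 3*t*exp(t)]
  [4*t*exp(t), -t^2*exp(t) + 5*t*exp(t), t^2*exp(t) - 3*t*exp(t) + exp(t)]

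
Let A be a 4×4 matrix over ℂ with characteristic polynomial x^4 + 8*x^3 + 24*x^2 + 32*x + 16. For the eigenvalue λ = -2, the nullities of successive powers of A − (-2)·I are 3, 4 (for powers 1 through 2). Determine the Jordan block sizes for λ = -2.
Block sizes for λ = -2: [2, 1, 1]

From the dimensions of kernels of powers, the number of Jordan blocks of size at least j is d_j − d_{j−1} where d_j = dim ker(N^j) (with d_0 = 0). Computing the differences gives [3, 1].
The number of blocks of size exactly k is (#blocks of size ≥ k) − (#blocks of size ≥ k + 1), so the partition is: 2 block(s) of size 1, 1 block(s) of size 2.
In nonincreasing order the block sizes are [2, 1, 1].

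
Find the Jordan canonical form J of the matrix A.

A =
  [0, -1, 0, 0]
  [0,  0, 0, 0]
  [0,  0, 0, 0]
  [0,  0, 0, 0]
J_2(0) ⊕ J_1(0) ⊕ J_1(0)

The characteristic polynomial is
  det(x·I − A) = x^4

Eigenvalues and multiplicities (the geometric multiplicity of λ is n − rank(A − λI), which equals the number of Jordan blocks for λ):
  λ = 0: algebraic multiplicity = 4, geometric multiplicity = 3

Determining the block sizes for each eigenvalue:
  λ = 0: 3 blocks summing to 4 forces exactly one block of size 2 and the rest size 1 → block sizes [2, 1, 1]

Assembling the blocks gives a Jordan form
J =
  [0, 1, 0, 0]
  [0, 0, 0, 0]
  [0, 0, 0, 0]
  [0, 0, 0, 0]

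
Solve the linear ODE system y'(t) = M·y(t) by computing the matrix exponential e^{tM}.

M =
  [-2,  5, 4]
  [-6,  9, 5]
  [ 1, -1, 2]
e^{tM} =
  [-t^2*exp(3*t)/2 - 5*t*exp(3*t) + exp(3*t), t^2*exp(3*t)/2 + 5*t*exp(3*t), t^2*exp(3*t)/2 + 4*t*exp(3*t)]
  [-t^2*exp(3*t)/2 - 6*t*exp(3*t), t^2*exp(3*t)/2 + 6*t*exp(3*t) + exp(3*t), t^2*exp(3*t)/2 + 5*t*exp(3*t)]
  [t*exp(3*t), -t*exp(3*t), -t*exp(3*t) + exp(3*t)]

Strategy: write M = P · J · P⁻¹ where J is a Jordan canonical form, so e^{tM} = P · e^{tJ} · P⁻¹, and e^{tJ} can be computed block-by-block.

M has Jordan form
J =
  [3, 1, 0]
  [0, 3, 1]
  [0, 0, 3]
(up to reordering of blocks).

Per-block formulas:
  For a 3×3 Jordan block J_3(3): exp(t · J_3(3)) = e^(3t)·(I + t·N + (t^2/2)·N^2), where N is the 3×3 nilpotent shift.

After assembling e^{tJ} and conjugating by P, we get:

e^{tM} =
  [-t^2*exp(3*t)/2 - 5*t*exp(3*t) + exp(3*t), t^2*exp(3*t)/2 + 5*t*exp(3*t), t^2*exp(3*t)/2 + 4*t*exp(3*t)]
  [-t^2*exp(3*t)/2 - 6*t*exp(3*t), t^2*exp(3*t)/2 + 6*t*exp(3*t) + exp(3*t), t^2*exp(3*t)/2 + 5*t*exp(3*t)]
  [t*exp(3*t), -t*exp(3*t), -t*exp(3*t) + exp(3*t)]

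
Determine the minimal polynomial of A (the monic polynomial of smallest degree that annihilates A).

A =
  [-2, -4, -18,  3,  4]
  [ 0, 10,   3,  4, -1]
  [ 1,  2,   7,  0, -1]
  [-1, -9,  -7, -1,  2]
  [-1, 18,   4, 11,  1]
x^3 - 9*x^2 + 27*x - 27

The characteristic polynomial is χ_A(x) = (x - 3)^5, so the eigenvalues are known. The minimal polynomial is
  m_A(x) = Π_λ (x − λ)^{k_λ}
where k_λ is the size of the *largest* Jordan block for λ (equivalently, the smallest k with (A − λI)^k v = 0 for every generalised eigenvector v of λ).

  λ = 3: largest Jordan block has size 3, contributing (x − 3)^3

So m_A(x) = (x - 3)^3 = x^3 - 9*x^2 + 27*x - 27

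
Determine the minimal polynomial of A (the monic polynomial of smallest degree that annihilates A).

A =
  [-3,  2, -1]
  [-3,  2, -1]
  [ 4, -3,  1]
x^3

The characteristic polynomial is χ_A(x) = x^3, so the eigenvalues are known. The minimal polynomial is
  m_A(x) = Π_λ (x − λ)^{k_λ}
where k_λ is the size of the *largest* Jordan block for λ (equivalently, the smallest k with (A − λI)^k v = 0 for every generalised eigenvector v of λ).

  λ = 0: largest Jordan block has size 3, contributing (x − 0)^3

So m_A(x) = x^3 = x^3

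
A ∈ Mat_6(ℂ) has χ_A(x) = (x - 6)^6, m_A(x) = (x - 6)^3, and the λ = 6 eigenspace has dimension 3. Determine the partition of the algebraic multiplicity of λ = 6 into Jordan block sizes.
Block sizes for λ = 6: [3, 2, 1]

Step 1 — from the characteristic polynomial, algebraic multiplicity of λ = 6 is 6. From dim ker(A − (6)·I) = 3, there are exactly 3 Jordan blocks for λ = 6.
Step 2 — from the minimal polynomial, the factor (x − 6)^3 tells us the largest block for λ = 6 has size 3.
Step 3 — with total size 6, 3 blocks, and largest block 3, the block sizes (in nonincreasing order) are [3, 2, 1].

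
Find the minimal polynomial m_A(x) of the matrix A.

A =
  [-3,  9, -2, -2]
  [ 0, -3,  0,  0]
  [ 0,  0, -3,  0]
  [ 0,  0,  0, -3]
x^2 + 6*x + 9

The characteristic polynomial is χ_A(x) = (x + 3)^4, so the eigenvalues are known. The minimal polynomial is
  m_A(x) = Π_λ (x − λ)^{k_λ}
where k_λ is the size of the *largest* Jordan block for λ (equivalently, the smallest k with (A − λI)^k v = 0 for every generalised eigenvector v of λ).

  λ = -3: largest Jordan block has size 2, contributing (x + 3)^2

So m_A(x) = (x + 3)^2 = x^2 + 6*x + 9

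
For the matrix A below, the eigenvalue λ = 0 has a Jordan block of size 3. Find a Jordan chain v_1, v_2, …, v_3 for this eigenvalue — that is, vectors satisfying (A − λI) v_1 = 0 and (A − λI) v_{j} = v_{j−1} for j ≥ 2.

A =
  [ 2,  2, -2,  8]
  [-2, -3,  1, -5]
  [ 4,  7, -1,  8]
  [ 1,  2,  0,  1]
A Jordan chain for λ = 0 of length 3:
v_1 = (2, -1, 1, 0)ᵀ
v_2 = (-6, 3, -4, 0)ᵀ
v_3 = (1, 0, 0, -1)ᵀ

Let N = A − (0)·I. We want v_3 with N^3 v_3 = 0 but N^2 v_3 ≠ 0; then v_{j-1} := N · v_j for j = 3, …, 2.

Pick v_3 = (1, 0, 0, -1)ᵀ.
Then v_2 = N · v_3 = (-6, 3, -4, 0)ᵀ.
Then v_1 = N · v_2 = (2, -1, 1, 0)ᵀ.

Sanity check: (A − (0)·I) v_1 = (0, 0, 0, 0)ᵀ = 0. ✓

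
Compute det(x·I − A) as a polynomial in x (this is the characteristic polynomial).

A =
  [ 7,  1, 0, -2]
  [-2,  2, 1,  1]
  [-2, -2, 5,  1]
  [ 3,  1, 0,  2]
x^4 - 16*x^3 + 96*x^2 - 256*x + 256

Expanding det(x·I − A) (e.g. by cofactor expansion or by noting that A is similar to its Jordan form J, which has the same characteristic polynomial as A) gives
  χ_A(x) = x^4 - 16*x^3 + 96*x^2 - 256*x + 256
which factors as (x - 4)^4. The eigenvalues (with algebraic multiplicities) are λ = 4 with multiplicity 4.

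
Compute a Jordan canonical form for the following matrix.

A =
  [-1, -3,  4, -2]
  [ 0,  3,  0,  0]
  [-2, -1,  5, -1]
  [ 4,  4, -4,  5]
J_2(3) ⊕ J_2(3)

The characteristic polynomial is
  det(x·I − A) = x^4 - 12*x^3 + 54*x^2 - 108*x + 81 = (x - 3)^4

Eigenvalues and multiplicities (the geometric multiplicity of λ is n − rank(A − λI), which equals the number of Jordan blocks for λ):
  λ = 3: algebraic multiplicity = 4, geometric multiplicity = 2

Determining the block sizes for each eigenvalue:
  λ = 3: with am = 4 and gm = 2, the partition is not yet determined (e.g. several partitions of 4 into 2 parts exist). Let N = A − (3)·I. Computing rank(N^1) = 2, rank(N^2) = 0; the number of blocks of size ≥ j is rank(N^{j−1}) − rank(N^j), giving [2, 2]. So we have 2 block(s) of size 2 → block sizes [2, 2]

Assembling the blocks gives a Jordan form
J =
  [3, 1, 0, 0]
  [0, 3, 0, 0]
  [0, 0, 3, 1]
  [0, 0, 0, 3]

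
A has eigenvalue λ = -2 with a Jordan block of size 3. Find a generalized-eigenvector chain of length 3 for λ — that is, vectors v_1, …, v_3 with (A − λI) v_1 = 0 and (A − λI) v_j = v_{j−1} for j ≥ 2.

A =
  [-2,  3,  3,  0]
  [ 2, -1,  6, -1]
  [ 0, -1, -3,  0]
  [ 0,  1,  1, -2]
A Jordan chain for λ = -2 of length 3:
v_1 = (6, 2, -2, 2)ᵀ
v_2 = (0, 2, 0, 0)ᵀ
v_3 = (1, 0, 0, 0)ᵀ

Let N = A − (-2)·I. We want v_3 with N^3 v_3 = 0 but N^2 v_3 ≠ 0; then v_{j-1} := N · v_j for j = 3, …, 2.

Pick v_3 = (1, 0, 0, 0)ᵀ.
Then v_2 = N · v_3 = (0, 2, 0, 0)ᵀ.
Then v_1 = N · v_2 = (6, 2, -2, 2)ᵀ.

Sanity check: (A − (-2)·I) v_1 = (0, 0, 0, 0)ᵀ = 0. ✓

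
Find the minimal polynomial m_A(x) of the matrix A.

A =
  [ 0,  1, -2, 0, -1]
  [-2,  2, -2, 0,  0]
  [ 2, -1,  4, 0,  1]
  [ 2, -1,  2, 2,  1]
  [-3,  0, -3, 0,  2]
x^3 - 6*x^2 + 12*x - 8

The characteristic polynomial is χ_A(x) = (x - 2)^5, so the eigenvalues are known. The minimal polynomial is
  m_A(x) = Π_λ (x − λ)^{k_λ}
where k_λ is the size of the *largest* Jordan block for λ (equivalently, the smallest k with (A − λI)^k v = 0 for every generalised eigenvector v of λ).

  λ = 2: largest Jordan block has size 3, contributing (x − 2)^3

So m_A(x) = (x - 2)^3 = x^3 - 6*x^2 + 12*x - 8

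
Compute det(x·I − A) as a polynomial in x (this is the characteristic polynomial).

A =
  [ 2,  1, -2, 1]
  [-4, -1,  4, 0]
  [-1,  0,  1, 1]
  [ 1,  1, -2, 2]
x^4 - 4*x^3 + 6*x^2 - 4*x + 1

Expanding det(x·I − A) (e.g. by cofactor expansion or by noting that A is similar to its Jordan form J, which has the same characteristic polynomial as A) gives
  χ_A(x) = x^4 - 4*x^3 + 6*x^2 - 4*x + 1
which factors as (x - 1)^4. The eigenvalues (with algebraic multiplicities) are λ = 1 with multiplicity 4.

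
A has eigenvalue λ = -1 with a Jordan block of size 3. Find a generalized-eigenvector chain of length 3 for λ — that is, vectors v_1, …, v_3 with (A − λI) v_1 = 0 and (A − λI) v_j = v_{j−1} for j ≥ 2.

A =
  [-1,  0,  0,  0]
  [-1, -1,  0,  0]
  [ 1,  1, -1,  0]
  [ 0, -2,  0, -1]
A Jordan chain for λ = -1 of length 3:
v_1 = (0, 0, -1, 2)ᵀ
v_2 = (0, -1, 1, 0)ᵀ
v_3 = (1, 0, 0, 0)ᵀ

Let N = A − (-1)·I. We want v_3 with N^3 v_3 = 0 but N^2 v_3 ≠ 0; then v_{j-1} := N · v_j for j = 3, …, 2.

Pick v_3 = (1, 0, 0, 0)ᵀ.
Then v_2 = N · v_3 = (0, -1, 1, 0)ᵀ.
Then v_1 = N · v_2 = (0, 0, -1, 2)ᵀ.

Sanity check: (A − (-1)·I) v_1 = (0, 0, 0, 0)ᵀ = 0. ✓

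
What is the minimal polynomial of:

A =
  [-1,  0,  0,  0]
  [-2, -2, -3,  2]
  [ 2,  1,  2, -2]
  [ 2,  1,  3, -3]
x^2 + 2*x + 1

The characteristic polynomial is χ_A(x) = (x + 1)^4, so the eigenvalues are known. The minimal polynomial is
  m_A(x) = Π_λ (x − λ)^{k_λ}
where k_λ is the size of the *largest* Jordan block for λ (equivalently, the smallest k with (A − λI)^k v = 0 for every generalised eigenvector v of λ).

  λ = -1: largest Jordan block has size 2, contributing (x + 1)^2

So m_A(x) = (x + 1)^2 = x^2 + 2*x + 1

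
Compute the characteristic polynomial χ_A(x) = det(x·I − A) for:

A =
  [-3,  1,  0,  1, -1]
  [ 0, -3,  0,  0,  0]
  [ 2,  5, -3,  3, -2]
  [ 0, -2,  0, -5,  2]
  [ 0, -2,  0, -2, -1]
x^5 + 15*x^4 + 90*x^3 + 270*x^2 + 405*x + 243

Expanding det(x·I − A) (e.g. by cofactor expansion or by noting that A is similar to its Jordan form J, which has the same characteristic polynomial as A) gives
  χ_A(x) = x^5 + 15*x^4 + 90*x^3 + 270*x^2 + 405*x + 243
which factors as (x + 3)^5. The eigenvalues (with algebraic multiplicities) are λ = -3 with multiplicity 5.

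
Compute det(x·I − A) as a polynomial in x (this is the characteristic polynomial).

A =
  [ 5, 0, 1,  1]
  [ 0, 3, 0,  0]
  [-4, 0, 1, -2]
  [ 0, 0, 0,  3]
x^4 - 12*x^3 + 54*x^2 - 108*x + 81

Expanding det(x·I − A) (e.g. by cofactor expansion or by noting that A is similar to its Jordan form J, which has the same characteristic polynomial as A) gives
  χ_A(x) = x^4 - 12*x^3 + 54*x^2 - 108*x + 81
which factors as (x - 3)^4. The eigenvalues (with algebraic multiplicities) are λ = 3 with multiplicity 4.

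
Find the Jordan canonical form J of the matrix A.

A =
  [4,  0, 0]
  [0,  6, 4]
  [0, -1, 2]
J_2(4) ⊕ J_1(4)

The characteristic polynomial is
  det(x·I − A) = x^3 - 12*x^2 + 48*x - 64 = (x - 4)^3

Eigenvalues and multiplicities (the geometric multiplicity of λ is n − rank(A − λI), which equals the number of Jordan blocks for λ):
  λ = 4: algebraic multiplicity = 3, geometric multiplicity = 2

Determining the block sizes for each eigenvalue:
  λ = 4: 2 blocks summing to 3 forces exactly one block of size 2 and the rest size 1 → block sizes [2, 1]

Assembling the blocks gives a Jordan form
J =
  [4, 1, 0]
  [0, 4, 0]
  [0, 0, 4]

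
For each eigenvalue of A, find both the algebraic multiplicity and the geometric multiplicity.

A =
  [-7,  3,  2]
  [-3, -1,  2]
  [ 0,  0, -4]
λ = -4: alg = 3, geom = 2

Step 1 — factor the characteristic polynomial to read off the algebraic multiplicities:
  χ_A(x) = (x + 4)^3

Step 2 — compute geometric multiplicities via the rank-nullity identity g(λ) = n − rank(A − λI):
  rank(A − (-4)·I) = 1, so dim ker(A − (-4)·I) = n − 1 = 2

Summary:
  λ = -4: algebraic multiplicity = 3, geometric multiplicity = 2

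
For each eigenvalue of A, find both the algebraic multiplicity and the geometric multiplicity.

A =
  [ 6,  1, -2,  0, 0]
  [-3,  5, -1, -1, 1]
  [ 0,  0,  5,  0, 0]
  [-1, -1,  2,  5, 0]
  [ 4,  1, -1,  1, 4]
λ = 5: alg = 5, geom = 3

Step 1 — factor the characteristic polynomial to read off the algebraic multiplicities:
  χ_A(x) = (x - 5)^5

Step 2 — compute geometric multiplicities via the rank-nullity identity g(λ) = n − rank(A − λI):
  rank(A − (5)·I) = 2, so dim ker(A − (5)·I) = n − 2 = 3

Summary:
  λ = 5: algebraic multiplicity = 5, geometric multiplicity = 3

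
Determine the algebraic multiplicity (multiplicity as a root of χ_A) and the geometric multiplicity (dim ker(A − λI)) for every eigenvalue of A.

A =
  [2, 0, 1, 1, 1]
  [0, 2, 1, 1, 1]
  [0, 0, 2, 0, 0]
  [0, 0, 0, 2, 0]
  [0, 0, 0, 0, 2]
λ = 2: alg = 5, geom = 4

Step 1 — factor the characteristic polynomial to read off the algebraic multiplicities:
  χ_A(x) = (x - 2)^5

Step 2 — compute geometric multiplicities via the rank-nullity identity g(λ) = n − rank(A − λI):
  rank(A − (2)·I) = 1, so dim ker(A − (2)·I) = n − 1 = 4

Summary:
  λ = 2: algebraic multiplicity = 5, geometric multiplicity = 4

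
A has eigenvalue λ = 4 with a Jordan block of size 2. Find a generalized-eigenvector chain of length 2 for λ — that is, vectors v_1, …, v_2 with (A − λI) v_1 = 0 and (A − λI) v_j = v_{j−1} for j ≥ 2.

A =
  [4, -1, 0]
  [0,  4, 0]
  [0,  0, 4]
A Jordan chain for λ = 4 of length 2:
v_1 = (-1, 0, 0)ᵀ
v_2 = (0, 1, 0)ᵀ

Let N = A − (4)·I. We want v_2 with N^2 v_2 = 0 but N^1 v_2 ≠ 0; then v_{j-1} := N · v_j for j = 2, …, 2.

Pick v_2 = (0, 1, 0)ᵀ.
Then v_1 = N · v_2 = (-1, 0, 0)ᵀ.

Sanity check: (A − (4)·I) v_1 = (0, 0, 0)ᵀ = 0. ✓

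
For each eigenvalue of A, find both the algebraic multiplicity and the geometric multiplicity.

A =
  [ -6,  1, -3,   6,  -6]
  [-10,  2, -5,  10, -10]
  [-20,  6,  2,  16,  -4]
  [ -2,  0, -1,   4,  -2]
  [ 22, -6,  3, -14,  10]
λ = 2: alg = 4, geom = 2; λ = 4: alg = 1, geom = 1

Step 1 — factor the characteristic polynomial to read off the algebraic multiplicities:
  χ_A(x) = (x - 4)*(x - 2)^4

Step 2 — compute geometric multiplicities via the rank-nullity identity g(λ) = n − rank(A − λI):
  rank(A − (2)·I) = 3, so dim ker(A − (2)·I) = n − 3 = 2
  rank(A − (4)·I) = 4, so dim ker(A − (4)·I) = n − 4 = 1

Summary:
  λ = 2: algebraic multiplicity = 4, geometric multiplicity = 2
  λ = 4: algebraic multiplicity = 1, geometric multiplicity = 1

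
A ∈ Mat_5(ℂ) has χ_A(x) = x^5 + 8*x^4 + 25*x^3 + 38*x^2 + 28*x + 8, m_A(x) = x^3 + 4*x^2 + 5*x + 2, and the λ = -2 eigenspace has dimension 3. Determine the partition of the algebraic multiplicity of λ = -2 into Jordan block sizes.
Block sizes for λ = -2: [1, 1, 1]

Step 1 — from the characteristic polynomial, algebraic multiplicity of λ = -2 is 3. From dim ker(A − (-2)·I) = 3, there are exactly 3 Jordan blocks for λ = -2.
Step 2 — from the minimal polynomial, the factor (x + 2) tells us the largest block for λ = -2 has size 1.
Step 3 — with total size 3, 3 blocks, and largest block 1, the block sizes (in nonincreasing order) are [1, 1, 1].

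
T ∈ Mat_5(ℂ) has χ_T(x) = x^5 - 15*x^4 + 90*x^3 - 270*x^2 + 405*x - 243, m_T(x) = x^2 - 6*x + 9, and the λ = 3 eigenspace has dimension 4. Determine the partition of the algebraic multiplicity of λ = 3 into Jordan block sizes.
Block sizes for λ = 3: [2, 1, 1, 1]

Step 1 — from the characteristic polynomial, algebraic multiplicity of λ = 3 is 5. From dim ker(T − (3)·I) = 4, there are exactly 4 Jordan blocks for λ = 3.
Step 2 — from the minimal polynomial, the factor (x − 3)^2 tells us the largest block for λ = 3 has size 2.
Step 3 — with total size 5, 4 blocks, and largest block 2, the block sizes (in nonincreasing order) are [2, 1, 1, 1].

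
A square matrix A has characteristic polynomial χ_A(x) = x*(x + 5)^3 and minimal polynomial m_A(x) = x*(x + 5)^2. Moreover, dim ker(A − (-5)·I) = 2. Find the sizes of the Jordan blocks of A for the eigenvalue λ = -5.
Block sizes for λ = -5: [2, 1]

Step 1 — from the characteristic polynomial, algebraic multiplicity of λ = -5 is 3. From dim ker(A − (-5)·I) = 2, there are exactly 2 Jordan blocks for λ = -5.
Step 2 — from the minimal polynomial, the factor (x + 5)^2 tells us the largest block for λ = -5 has size 2.
Step 3 — with total size 3, 2 blocks, and largest block 2, the block sizes (in nonincreasing order) are [2, 1].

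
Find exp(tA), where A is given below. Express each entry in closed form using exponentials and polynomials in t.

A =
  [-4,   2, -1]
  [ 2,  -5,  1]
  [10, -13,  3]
e^{tA} =
  [-t^2*exp(-2*t) - 2*t*exp(-2*t) + exp(-2*t), 3*t^2*exp(-2*t)/2 + 2*t*exp(-2*t), -t^2*exp(-2*t)/2 - t*exp(-2*t)]
  [2*t*exp(-2*t), -3*t*exp(-2*t) + exp(-2*t), t*exp(-2*t)]
  [2*t^2*exp(-2*t) + 10*t*exp(-2*t), -3*t^2*exp(-2*t) - 13*t*exp(-2*t), t^2*exp(-2*t) + 5*t*exp(-2*t) + exp(-2*t)]

Strategy: write A = P · J · P⁻¹ where J is a Jordan canonical form, so e^{tA} = P · e^{tJ} · P⁻¹, and e^{tJ} can be computed block-by-block.

A has Jordan form
J =
  [-2,  1,  0]
  [ 0, -2,  1]
  [ 0,  0, -2]
(up to reordering of blocks).

Per-block formulas:
  For a 3×3 Jordan block J_3(-2): exp(t · J_3(-2)) = e^(-2t)·(I + t·N + (t^2/2)·N^2), where N is the 3×3 nilpotent shift.

After assembling e^{tJ} and conjugating by P, we get:

e^{tA} =
  [-t^2*exp(-2*t) - 2*t*exp(-2*t) + exp(-2*t), 3*t^2*exp(-2*t)/2 + 2*t*exp(-2*t), -t^2*exp(-2*t)/2 - t*exp(-2*t)]
  [2*t*exp(-2*t), -3*t*exp(-2*t) + exp(-2*t), t*exp(-2*t)]
  [2*t^2*exp(-2*t) + 10*t*exp(-2*t), -3*t^2*exp(-2*t) - 13*t*exp(-2*t), t^2*exp(-2*t) + 5*t*exp(-2*t) + exp(-2*t)]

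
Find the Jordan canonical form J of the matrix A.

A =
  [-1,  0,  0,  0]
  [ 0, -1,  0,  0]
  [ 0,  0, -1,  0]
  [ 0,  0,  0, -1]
J_1(-1) ⊕ J_1(-1) ⊕ J_1(-1) ⊕ J_1(-1)

The characteristic polynomial is
  det(x·I − A) = x^4 + 4*x^3 + 6*x^2 + 4*x + 1 = (x + 1)^4

Eigenvalues and multiplicities (the geometric multiplicity of λ is n − rank(A − λI), which equals the number of Jordan blocks for λ):
  λ = -1: algebraic multiplicity = 4, geometric multiplicity = 4

Determining the block sizes for each eigenvalue:
  λ = -1: gm = am = 4, so every block has size 1 → block sizes [1, 1, 1, 1]

Assembling the blocks gives a Jordan form
J =
  [-1,  0,  0,  0]
  [ 0, -1,  0,  0]
  [ 0,  0, -1,  0]
  [ 0,  0,  0, -1]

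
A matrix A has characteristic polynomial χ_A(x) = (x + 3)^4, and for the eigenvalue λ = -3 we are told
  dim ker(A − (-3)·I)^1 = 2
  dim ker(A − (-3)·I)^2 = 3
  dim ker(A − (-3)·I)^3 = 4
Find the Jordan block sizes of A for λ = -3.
Block sizes for λ = -3: [3, 1]

From the dimensions of kernels of powers, the number of Jordan blocks of size at least j is d_j − d_{j−1} where d_j = dim ker(N^j) (with d_0 = 0). Computing the differences gives [2, 1, 1].
The number of blocks of size exactly k is (#blocks of size ≥ k) − (#blocks of size ≥ k + 1), so the partition is: 1 block(s) of size 1, 1 block(s) of size 3.
In nonincreasing order the block sizes are [3, 1].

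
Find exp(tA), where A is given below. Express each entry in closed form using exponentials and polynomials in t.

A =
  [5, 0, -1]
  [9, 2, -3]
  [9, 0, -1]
e^{tA} =
  [3*t*exp(2*t) + exp(2*t), 0, -t*exp(2*t)]
  [9*t*exp(2*t), exp(2*t), -3*t*exp(2*t)]
  [9*t*exp(2*t), 0, -3*t*exp(2*t) + exp(2*t)]

Strategy: write A = P · J · P⁻¹ where J is a Jordan canonical form, so e^{tA} = P · e^{tJ} · P⁻¹, and e^{tJ} can be computed block-by-block.

A has Jordan form
J =
  [2, 1, 0]
  [0, 2, 0]
  [0, 0, 2]
(up to reordering of blocks).

Per-block formulas:
  For a 1×1 block at λ = 2: exp(t · [2]) = [e^(2t)].
  For a 2×2 Jordan block J_2(2): exp(t · J_2(2)) = e^(2t)·(I + t·N), where N is the 2×2 nilpotent shift.

After assembling e^{tJ} and conjugating by P, we get:

e^{tA} =
  [3*t*exp(2*t) + exp(2*t), 0, -t*exp(2*t)]
  [9*t*exp(2*t), exp(2*t), -3*t*exp(2*t)]
  [9*t*exp(2*t), 0, -3*t*exp(2*t) + exp(2*t)]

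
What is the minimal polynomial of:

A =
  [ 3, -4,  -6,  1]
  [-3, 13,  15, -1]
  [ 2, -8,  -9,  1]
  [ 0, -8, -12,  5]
x^2 - 6*x + 9

The characteristic polynomial is χ_A(x) = (x - 3)^4, so the eigenvalues are known. The minimal polynomial is
  m_A(x) = Π_λ (x − λ)^{k_λ}
where k_λ is the size of the *largest* Jordan block for λ (equivalently, the smallest k with (A − λI)^k v = 0 for every generalised eigenvector v of λ).

  λ = 3: largest Jordan block has size 2, contributing (x − 3)^2

So m_A(x) = (x - 3)^2 = x^2 - 6*x + 9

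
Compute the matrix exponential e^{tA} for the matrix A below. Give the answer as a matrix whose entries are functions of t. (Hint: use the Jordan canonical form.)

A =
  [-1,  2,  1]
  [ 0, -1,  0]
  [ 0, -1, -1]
e^{tA} =
  [exp(-t), -t^2*exp(-t)/2 + 2*t*exp(-t), t*exp(-t)]
  [0, exp(-t), 0]
  [0, -t*exp(-t), exp(-t)]

Strategy: write A = P · J · P⁻¹ where J is a Jordan canonical form, so e^{tA} = P · e^{tJ} · P⁻¹, and e^{tJ} can be computed block-by-block.

A has Jordan form
J =
  [-1,  1,  0]
  [ 0, -1,  1]
  [ 0,  0, -1]
(up to reordering of blocks).

Per-block formulas:
  For a 3×3 Jordan block J_3(-1): exp(t · J_3(-1)) = e^(-1t)·(I + t·N + (t^2/2)·N^2), where N is the 3×3 nilpotent shift.

After assembling e^{tJ} and conjugating by P, we get:

e^{tA} =
  [exp(-t), -t^2*exp(-t)/2 + 2*t*exp(-t), t*exp(-t)]
  [0, exp(-t), 0]
  [0, -t*exp(-t), exp(-t)]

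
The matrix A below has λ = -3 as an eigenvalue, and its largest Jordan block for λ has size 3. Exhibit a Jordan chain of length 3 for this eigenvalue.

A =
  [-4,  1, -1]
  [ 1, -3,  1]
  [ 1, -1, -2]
A Jordan chain for λ = -3 of length 3:
v_1 = (1, 0, -1)ᵀ
v_2 = (-1, 1, 1)ᵀ
v_3 = (1, 0, 0)ᵀ

Let N = A − (-3)·I. We want v_3 with N^3 v_3 = 0 but N^2 v_3 ≠ 0; then v_{j-1} := N · v_j for j = 3, …, 2.

Pick v_3 = (1, 0, 0)ᵀ.
Then v_2 = N · v_3 = (-1, 1, 1)ᵀ.
Then v_1 = N · v_2 = (1, 0, -1)ᵀ.

Sanity check: (A − (-3)·I) v_1 = (0, 0, 0)ᵀ = 0. ✓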